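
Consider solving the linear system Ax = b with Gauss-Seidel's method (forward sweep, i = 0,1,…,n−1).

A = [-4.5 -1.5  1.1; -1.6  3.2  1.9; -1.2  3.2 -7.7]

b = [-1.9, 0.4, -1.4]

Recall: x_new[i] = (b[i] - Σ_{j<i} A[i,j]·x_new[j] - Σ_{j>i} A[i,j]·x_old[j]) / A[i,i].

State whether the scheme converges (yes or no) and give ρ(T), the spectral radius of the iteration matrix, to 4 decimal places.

Split A = D + L + U, D = diag(-4.5, 3.2, -7.7).
Gauss-Seidel: T = -(D+L)⁻¹U, row 0 first, T[0,2] = -(1.1)/(-4.5) = +0.2444; later rows by forward substitution.
  T[0,:] = [+0.0000 -0.3333 +0.2444]
  T[1,:] = [+0.0000 -0.1667 -0.4715]
  T[2,:] = [+0.0000 -0.0173 -0.2341]
|eigenvalues of T|: 0.2968, 0.1039, 0.0000.
spectral radius ρ = 0.2968; 0.2968 < 1: convergent.

yes, ρ = 0.2968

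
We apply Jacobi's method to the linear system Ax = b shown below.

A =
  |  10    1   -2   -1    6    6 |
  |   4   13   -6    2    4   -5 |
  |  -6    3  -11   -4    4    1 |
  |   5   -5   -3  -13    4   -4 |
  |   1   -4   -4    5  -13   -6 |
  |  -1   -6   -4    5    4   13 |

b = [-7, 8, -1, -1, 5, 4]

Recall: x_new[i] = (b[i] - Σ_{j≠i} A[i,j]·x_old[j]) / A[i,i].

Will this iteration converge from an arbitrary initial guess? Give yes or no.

no

Let D = diag(10, 13, -11, -13, -13, 13); L, U the strict triangles.
T_J = -D⁻¹(L+U): T[4,5] = -(-6)/(-13) = -0.4615; T[4,4] = 0.
  T[0,:] = [+0.0000 -0.1000 +0.2000 +0.1000 -0.6000 -0.6000]
  T[1,:] = [-0.3077 +0.0000 +0.4615 -0.1538 -0.3077 +0.3846]
  T[2,:] = [-0.5455 +0.2727 +0.0000 -0.3636 +0.3636 +0.0909]
  T[3,:] = [+0.3846 -0.3846 -0.2308 +0.0000 +0.3077 -0.3077]
  T[4,:] = [+0.0769 -0.3077 -0.3077 +0.3846 +0.0000 -0.4615]
  T[5,:] = [+0.0769 +0.4615 +0.3077 -0.3846 -0.3077 +0.0000]
moduli |λ_i(T)| = 1.1542, 0.5409, 0.5409, 0.3982, 0.3982, 0.0115.
ρ = 1.1542; 1.1542 > 1: divergent.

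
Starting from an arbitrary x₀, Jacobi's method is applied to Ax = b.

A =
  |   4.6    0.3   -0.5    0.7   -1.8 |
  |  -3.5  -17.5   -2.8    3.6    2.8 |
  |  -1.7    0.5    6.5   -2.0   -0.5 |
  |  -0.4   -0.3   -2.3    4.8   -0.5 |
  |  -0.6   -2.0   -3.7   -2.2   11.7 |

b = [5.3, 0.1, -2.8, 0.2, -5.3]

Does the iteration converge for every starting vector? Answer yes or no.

Let D = diag(4.6, -17.5, 6.5, 4.8, 11.7); L, U the strict triangles.
T_J = -D⁻¹(L+U): T[1,0] = -(-3.5)/(-17.5) = -0.2000; T[1,1] = 0.
  T[0,:] = [+0.0000, -0.0652, +0.1087, -0.1522, +0.3913]
  T[1,:] = [-0.2000, +0.0000, -0.1600, +0.2057, +0.1600]
  T[2,:] = [+0.2615, -0.0769, +0.0000, +0.3077, +0.0769]
  T[3,:] = [+0.0833, +0.0625, +0.4792, +0.0000, +0.1042]
  T[4,:] = [+0.0513, +0.1709, +0.3162, +0.1880, +0.0000]
eigenvalue magnitudes: 0.5690, 0.4433, 0.3072, 0.1763, 0.1763.
spectral radius ρ = 0.5690; 0.5690 < 1: convergent.

yes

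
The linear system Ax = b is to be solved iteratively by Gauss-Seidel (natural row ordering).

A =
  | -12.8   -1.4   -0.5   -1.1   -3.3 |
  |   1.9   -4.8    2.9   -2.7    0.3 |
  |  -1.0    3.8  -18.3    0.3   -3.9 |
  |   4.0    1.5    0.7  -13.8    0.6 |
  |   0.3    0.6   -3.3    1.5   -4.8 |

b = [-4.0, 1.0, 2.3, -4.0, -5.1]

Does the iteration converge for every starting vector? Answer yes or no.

Diagonal D = diag(-12.8, -4.8, -18.3, -13.8, -4.8); L, U strict lower/upper.
T_GS = -(D+L)⁻¹U: row 0 first, T[0,3] = -(-1.1)/(-12.8) = -0.0859; later rows by forward substitution.
  T[0,:] = [+0.0000 -0.1094 -0.0391 -0.0859 -0.2578]
  T[1,:] = [+0.0000 -0.0433 +0.5887 -0.5965 -0.0396]
  T[2,:] = [+0.0000 -0.0030 +0.1244 -0.1028 -0.2072]
  T[3,:] = [+0.0000 -0.0366 +0.0590 -0.0950 -0.0461]
  T[4,:] = [+0.0000 -0.0216 +0.0041 -0.0390 +0.1070]
|λ(T)| sorted: 0.2130, 0.1512, 0.0341, 0.0027, 0.0000.
spectral radius ρ = 0.2130; 0.2130 < 1: convergent.

yes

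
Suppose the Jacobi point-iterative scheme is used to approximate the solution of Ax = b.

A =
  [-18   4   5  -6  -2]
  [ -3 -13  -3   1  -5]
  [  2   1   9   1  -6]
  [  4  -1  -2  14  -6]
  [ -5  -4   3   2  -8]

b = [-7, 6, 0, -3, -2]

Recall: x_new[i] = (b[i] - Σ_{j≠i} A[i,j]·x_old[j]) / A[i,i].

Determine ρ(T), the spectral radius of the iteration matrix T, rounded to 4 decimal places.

0.8830

A = D + L + U where D = diag(-18, -13, 9, 14, -8).
Jacobi: T = -D⁻¹(L+U), T[4,0] = -(-5)/(-8) = -0.6250; T[4,4] = 0.
  T[0,:] = [+0.0000  +0.2222  +0.2778  -0.3333  -0.1111]
  T[1,:] = [-0.2308  +0.0000  -0.2308  +0.0769  -0.3846]
  T[2,:] = [-0.2222  -0.1111  +0.0000  -0.1111  +0.6667]
  T[3,:] = [-0.2857  +0.0714  +0.1429  +0.0000  +0.4286]
  T[4,:] = [-0.6250  -0.5000  +0.3750  +0.2500  +0.0000]
|roots of det(T-λI)|: 0.8830, 0.7234, 0.3846, 0.3846, 0.2465.
spectral radius ρ = 0.8830; 0.8830 < 1, so it converges for any x₀.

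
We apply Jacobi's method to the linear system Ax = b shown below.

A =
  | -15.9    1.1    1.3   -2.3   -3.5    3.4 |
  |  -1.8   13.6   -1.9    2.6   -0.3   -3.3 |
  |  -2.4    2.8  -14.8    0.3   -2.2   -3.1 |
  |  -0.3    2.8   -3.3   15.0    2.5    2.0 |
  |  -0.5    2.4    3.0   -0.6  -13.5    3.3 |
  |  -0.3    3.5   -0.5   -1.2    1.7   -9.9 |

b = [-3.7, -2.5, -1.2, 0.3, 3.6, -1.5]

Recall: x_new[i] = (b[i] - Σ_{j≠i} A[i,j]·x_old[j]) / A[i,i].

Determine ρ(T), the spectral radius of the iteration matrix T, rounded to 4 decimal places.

0.5186

Diagonal D = diag(-15.9, 13.6, -14.8, 15, -13.5, -9.9); L, U strict lower/upper.
Jacobi: T = -D⁻¹(L+U), T[3,0] = -(-0.3)/(15) = +0.0200; T[3,3] = 0.
  T[0,:] = [+0.0000  +0.0692  +0.0818  -0.1447  -0.2201  +0.2138]
  T[1,:] = [+0.1324  +0.0000  +0.1397  -0.1912  +0.0221  +0.2426]
  T[2,:] = [-0.1622  +0.1892  +0.0000  +0.0203  -0.1486  -0.2095]
  T[3,:] = [+0.0200  -0.1867  +0.2200  +0.0000  -0.1667  -0.1333]
  T[4,:] = [-0.0370  +0.1778  +0.2222  -0.0444  +0.0000  +0.2444]
  T[5,:] = [-0.0303  +0.3535  -0.0505  -0.1212  +0.1717  +0.0000]
|roots of det(T-λI)|: 0.5186, 0.3047, 0.3047, 0.1320, 0.1320, 0.0196.
ρ(T) = max|λ| = 0.5186; 0.5186 < 1: convergent.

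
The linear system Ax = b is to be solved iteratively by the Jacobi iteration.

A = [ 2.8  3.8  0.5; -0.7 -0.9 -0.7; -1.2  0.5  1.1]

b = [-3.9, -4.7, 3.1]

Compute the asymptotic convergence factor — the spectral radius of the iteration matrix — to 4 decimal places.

Write A = D+L+U with D = diag(2.8, -0.9, 1.1).
Jacobi: T = -D⁻¹(L+U), T[2,0] = -(-1.2)/(1.1) = +1.0909; T[2,2] = 0.
  T[0,:] = [+0.0000, -1.3571, -0.1786]
  T[1,:] = [-0.7778, +0.0000, -0.7778]
  T[2,:] = [+1.0909, -0.4545, +0.0000]
|λ(T)| sorted: 1.4094, 0.8788, 0.8788.
spectral radius ρ = 1.4094; 1.4094 > 1: divergent.

1.4094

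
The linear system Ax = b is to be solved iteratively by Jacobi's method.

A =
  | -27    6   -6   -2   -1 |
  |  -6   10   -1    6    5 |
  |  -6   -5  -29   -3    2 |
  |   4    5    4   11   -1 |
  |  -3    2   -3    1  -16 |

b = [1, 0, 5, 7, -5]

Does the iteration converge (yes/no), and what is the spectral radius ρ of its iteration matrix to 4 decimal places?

Diagonal D = diag(-27, 10, -29, 11, -16); L, U strict lower/upper.
Jacobi T = -D⁻¹(L+U): T[1,2] = -(-1)/(10) = +0.1000; T[1,1] = 0.
  T[0,:] = [+0.0000 +0.2222 -0.2222 -0.0741 -0.0370]
  T[1,:] = [+0.6000 +0.0000 +0.1000 -0.6000 -0.5000]
  T[2,:] = [-0.2069 -0.1724 +0.0000 -0.1034 +0.0690]
  T[3,:] = [-0.3636 -0.4545 -0.3636 +0.0000 +0.0909]
  T[4,:] = [-0.1875 +0.1250 -0.1875 +0.0625 +0.0000]
|eigenvalues of T|: 0.6932, 0.5647, 0.2002, 0.1930, 0.1930.
spectral radius ρ = 0.6932; 0.6932 < 1, so it converges for any x₀.

yes, ρ = 0.6932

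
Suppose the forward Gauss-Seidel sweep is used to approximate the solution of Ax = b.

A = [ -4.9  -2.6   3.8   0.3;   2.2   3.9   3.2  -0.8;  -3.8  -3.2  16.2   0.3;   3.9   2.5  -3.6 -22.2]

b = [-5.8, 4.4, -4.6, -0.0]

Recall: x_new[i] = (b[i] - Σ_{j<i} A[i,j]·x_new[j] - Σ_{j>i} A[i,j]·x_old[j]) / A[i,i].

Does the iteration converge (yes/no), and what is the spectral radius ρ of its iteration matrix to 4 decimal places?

Write A = D+L+U with D = diag(-4.9, 3.9, 16.2, -22.2).
GS T = -(D+L)⁻¹U: row 0 first, T[0,1] = -(-2.6)/(-4.9) = -0.5306; later rows by forward substitution.
  T[0,:] = [+0.0000 -0.5306 +0.7755 +0.0612]
  T[1,:] = [+0.0000 +0.2993 -1.2580 +0.1706]
  T[2,:] = [+0.0000 -0.0653 -0.0666 +0.0295]
  T[3,:] = [+0.0000 -0.0489 +0.0054 +0.0252]
|eigenvalues of T|: 0.4476, 0.2051, 0.0154, 0.0000.
ρ(T) = max|λ| = 0.4476; 0.4476 < 1, so it converges for any x₀.

yes, ρ = 0.4476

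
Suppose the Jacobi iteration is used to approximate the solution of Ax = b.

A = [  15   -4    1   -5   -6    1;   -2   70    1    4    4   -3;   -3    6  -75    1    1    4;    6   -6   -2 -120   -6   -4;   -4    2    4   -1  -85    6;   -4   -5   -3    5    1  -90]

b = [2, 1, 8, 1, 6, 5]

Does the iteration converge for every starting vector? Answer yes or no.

Split A = D + L + U, D = diag(15, 70, -75, -120, -85, -90).
T_J = -D⁻¹(L+U): T[3,1] = -(-6)/(-120) = -0.0500; T[3,3] = 0.
  T[0,:] = [+0.0000, +0.2667, -0.0667, +0.3333, +0.4000, -0.0667]
  T[1,:] = [+0.0286, +0.0000, -0.0143, -0.0571, -0.0571, +0.0429]
  T[2,:] = [-0.0400, +0.0800, +0.0000, +0.0133, +0.0133, +0.0533]
  T[3,:] = [+0.0500, -0.0500, -0.0167, +0.0000, -0.0500, -0.0333]
  T[4,:] = [-0.0471, +0.0235, +0.0471, -0.0118, +0.0000, +0.0706]
  T[5,:] = [-0.0444, -0.0556, -0.0333, +0.0556, +0.0111, +0.0000]
|λ(T)| sorted: 0.1680, 0.1002, 0.1002, 0.0873, 0.0493, 0.0493.
ρ(T) = max|λ| = 0.1680; 0.1680 < 1, so it converges for any x₀.

yes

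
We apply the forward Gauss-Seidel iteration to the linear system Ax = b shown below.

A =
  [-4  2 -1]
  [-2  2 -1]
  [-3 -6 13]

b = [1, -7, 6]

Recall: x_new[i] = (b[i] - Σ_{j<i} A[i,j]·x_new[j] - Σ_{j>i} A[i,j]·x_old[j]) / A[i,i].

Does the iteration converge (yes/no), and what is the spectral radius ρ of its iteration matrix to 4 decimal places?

A = D + L + U where D = diag(-4, 2, 13).
T_GS = -(D+L)⁻¹U: row 0 first, T[0,2] = -(-1)/(-4) = -0.2500; later rows by forward substitution.
  T[0,:] = [+0.0000, +0.5000, -0.2500]
  T[1,:] = [+0.0000, +0.5000, +0.2500]
  T[2,:] = [+0.0000, +0.3462, +0.0577]
|λ(T)| sorted: 0.6469, 0.0892, 0.0000.
spectral radius ρ = 0.6469; 0.6469 < 1, so it converges for any x₀.

yes, ρ = 0.6469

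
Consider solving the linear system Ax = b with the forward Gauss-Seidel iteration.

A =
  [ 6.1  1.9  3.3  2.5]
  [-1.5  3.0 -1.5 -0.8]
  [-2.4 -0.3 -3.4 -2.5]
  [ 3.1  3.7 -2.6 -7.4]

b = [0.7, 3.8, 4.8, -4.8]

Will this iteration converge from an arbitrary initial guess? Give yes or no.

Diagonal D = diag(6.1, 3, -3.4, -7.4); L, U strict lower/upper.
Gauss-Seidel: T = -(D+L)⁻¹U, row 0 first, T[0,1] = -(1.9)/(6.1) = -0.3115; later rows by forward substitution.
  T[0,:] = [+0.0000  -0.3115  -0.5410  -0.4098]
  T[1,:] = [+0.0000  -0.1557  +0.2295  +0.0617]
  T[2,:] = [+0.0000  +0.2336  +0.3616  -0.4514]
  T[3,:] = [+0.0000  -0.2904  -0.2389  +0.0178]
|eigenvalues of T|: 0.6440, 0.2729, 0.2729, 0.0000.
ρ = 0.6440; 0.6440 < 1, so it converges for any x₀.

yes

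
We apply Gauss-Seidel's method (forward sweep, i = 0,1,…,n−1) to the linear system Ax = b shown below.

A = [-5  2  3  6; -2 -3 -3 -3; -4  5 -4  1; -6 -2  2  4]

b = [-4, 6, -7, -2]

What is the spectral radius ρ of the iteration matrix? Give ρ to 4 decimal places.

Write A = D+L+U with D = diag(-5, -3, -4, 4).
GS T = -(D+L)⁻¹U: row 0 first, T[0,3] = -(6)/(-5) = +1.2000; later rows by forward substitution.
  T[0,:] = [+0.0000, +0.4000, +0.6000, +1.2000]
  T[1,:] = [+0.0000, -0.2667, -1.4000, -1.8000]
  T[2,:] = [+0.0000, -0.7333, -2.3500, -3.2000]
  T[3,:] = [+0.0000, +0.8333, +1.3750, +2.5000]
|eigenvalues of T|: 1.1429, 0.8765, 0.1497, 0.0000.
ρ = 1.1429; 1.1429 > 1, so it fails to converge.

1.1429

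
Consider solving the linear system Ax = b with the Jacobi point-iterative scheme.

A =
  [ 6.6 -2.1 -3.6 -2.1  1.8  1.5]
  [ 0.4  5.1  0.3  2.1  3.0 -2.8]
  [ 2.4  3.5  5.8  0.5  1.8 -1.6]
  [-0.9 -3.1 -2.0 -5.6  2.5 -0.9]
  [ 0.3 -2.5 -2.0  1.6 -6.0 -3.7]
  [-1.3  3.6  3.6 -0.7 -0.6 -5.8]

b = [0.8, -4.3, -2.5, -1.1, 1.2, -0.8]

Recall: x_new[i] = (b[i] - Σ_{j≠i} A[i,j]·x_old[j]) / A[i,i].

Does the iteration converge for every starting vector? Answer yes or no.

no

Write A = D+L+U with D = diag(6.6, 5.1, 5.8, -5.6, -6, -5.8).
Jacobi: T = -D⁻¹(L+U), T[3,2] = -(-2)/(-5.6) = -0.3571; T[3,3] = 0.
  T[0,:] = [+0.0000, +0.3182, +0.5455, +0.3182, -0.2727, -0.2273]
  T[1,:] = [-0.0784, +0.0000, -0.0588, -0.4118, -0.5882, +0.5490]
  T[2,:] = [-0.4138, -0.6034, +0.0000, -0.0862, -0.3103, +0.2759]
  T[3,:] = [-0.1607, -0.5536, -0.3571, +0.0000, +0.4464, -0.1607]
  T[4,:] = [+0.0500, -0.4167, -0.3333, +0.2667, +0.0000, -0.6167]
  T[5,:] = [-0.2241, +0.6207, +0.6207, -0.1207, -0.1034, +0.0000]
eigenvalue magnitudes: 1.1785, 0.7346, 0.7346, 0.3365, 0.3365, 0.0373.
spectral radius ρ = 1.1785; 1.1785 > 1, so it fails to converge.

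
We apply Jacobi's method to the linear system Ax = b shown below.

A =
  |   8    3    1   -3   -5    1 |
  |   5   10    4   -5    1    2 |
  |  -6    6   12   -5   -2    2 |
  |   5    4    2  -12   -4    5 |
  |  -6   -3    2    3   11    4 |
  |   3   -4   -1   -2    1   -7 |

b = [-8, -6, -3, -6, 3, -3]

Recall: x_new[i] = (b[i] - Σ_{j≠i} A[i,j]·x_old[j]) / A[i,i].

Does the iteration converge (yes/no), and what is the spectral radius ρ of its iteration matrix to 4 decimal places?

no, ρ = 1.1777

Write A = D+L+U with D = diag(8, 10, 12, -12, 11, -7).
Jacobi: T = -D⁻¹(L+U), T[1,2] = -(4)/(10) = -0.4000; T[1,1] = 0.
  T[0,:] = [+0.0000  -0.3750  -0.1250  +0.3750  +0.6250  -0.1250]
  T[1,:] = [-0.5000  +0.0000  -0.4000  +0.5000  -0.1000  -0.2000]
  T[2,:] = [+0.5000  -0.5000  +0.0000  +0.4167  +0.1667  -0.1667]
  T[3,:] = [+0.4167  +0.3333  +0.1667  +0.0000  -0.3333  +0.4167]
  T[4,:] = [+0.5455  +0.2727  -0.1818  -0.2727  +0.0000  -0.3636]
  T[5,:] = [+0.4286  -0.5714  -0.1429  -0.2857  +0.1429  +0.0000]
eigenvalue magnitudes: 1.1777, 0.7148, 0.7148, 0.5868, 0.4167, 0.4167.
ρ(T) = max|λ| = 1.1777; 1.1777 > 1: divergent.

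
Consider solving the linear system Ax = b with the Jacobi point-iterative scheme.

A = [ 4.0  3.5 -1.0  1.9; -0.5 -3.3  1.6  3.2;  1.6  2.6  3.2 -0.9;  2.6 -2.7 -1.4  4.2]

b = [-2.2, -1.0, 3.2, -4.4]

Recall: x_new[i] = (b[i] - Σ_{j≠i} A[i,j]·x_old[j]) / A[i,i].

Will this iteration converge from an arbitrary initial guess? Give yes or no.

no

Diagonal D = diag(4, -3.3, 3.2, 4.2); L, U strict lower/upper.
Jacobi T = -D⁻¹(L+U): T[2,0] = -(1.6)/(3.2) = -0.5000; T[2,2] = 0.
  T[0,:] = [+0.0000, -0.8750, +0.2500, -0.4750]
  T[1,:] = [-0.1515, +0.0000, +0.4848, +0.9697]
  T[2,:] = [-0.5000, -0.8125, +0.0000, +0.2812]
  T[3,:] = [-0.6190, +0.6429, +0.3333, +0.0000]
moduli |λ_i(T)| = 1.2400, 0.8094, 0.7511, 0.7511.
spectral radius ρ = 1.2400; 1.2400 > 1 ⇒ diverges.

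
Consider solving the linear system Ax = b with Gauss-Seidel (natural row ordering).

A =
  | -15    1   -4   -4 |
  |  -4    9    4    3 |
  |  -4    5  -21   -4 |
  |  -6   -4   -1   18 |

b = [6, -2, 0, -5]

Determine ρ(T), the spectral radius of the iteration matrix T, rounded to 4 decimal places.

0.3450

Split A = D + L + U, D = diag(-15, 9, -21, 18).
Gauss-Seidel: T = -(D+L)⁻¹U, row 0 first, T[0,1] = -(1)/(-15) = +0.0667; later rows by forward substitution.
  T[0,:] = [+0.0000 +0.0667 -0.2667 -0.2667]
  T[1,:] = [+0.0000 +0.0296 -0.5630 -0.4519]
  T[2,:] = [+0.0000 -0.0056 -0.0832 -0.2473]
  T[3,:] = [+0.0000 +0.0285 -0.2186 -0.2030]
eigenvalue magnitudes: 0.3450, 0.1302, 0.0419, 0.0000.
ρ = 0.3450; 0.3450 < 1, so it converges for any x₀.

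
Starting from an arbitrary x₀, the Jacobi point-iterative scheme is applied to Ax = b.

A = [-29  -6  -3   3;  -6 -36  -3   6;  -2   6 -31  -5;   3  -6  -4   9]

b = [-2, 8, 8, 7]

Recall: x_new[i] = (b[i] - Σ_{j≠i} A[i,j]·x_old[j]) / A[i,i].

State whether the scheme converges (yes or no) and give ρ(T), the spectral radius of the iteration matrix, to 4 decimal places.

A = D + L + U where D = diag(-29, -36, -31, 9).
Jacobi T = -D⁻¹(L+U): T[2,3] = -(-5)/(-31) = -0.1613; T[2,2] = 0.
  T[0,:] = [+0.0000  -0.2069  -0.1034  +0.1034]
  T[1,:] = [-0.1667  +0.0000  -0.0833  +0.1667]
  T[2,:] = [-0.0645  +0.1935  +0.0000  -0.1613]
  T[3,:] = [-0.3333  +0.6667  +0.4444  +0.0000]
eigenvalue magnitudes: 0.3118, 0.2200, 0.2200, 0.0819.
ρ = 0.3118; 0.3118 < 1: convergent.

yes, ρ = 0.3118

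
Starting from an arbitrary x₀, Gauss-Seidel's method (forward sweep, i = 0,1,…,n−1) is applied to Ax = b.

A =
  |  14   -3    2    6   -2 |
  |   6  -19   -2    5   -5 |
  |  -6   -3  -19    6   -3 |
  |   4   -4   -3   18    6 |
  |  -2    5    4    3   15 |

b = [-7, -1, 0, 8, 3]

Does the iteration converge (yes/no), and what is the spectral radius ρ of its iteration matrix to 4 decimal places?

Diagonal D = diag(14, -19, -19, 18, 15); L, U strict lower/upper.
T_GS = -(D+L)⁻¹U: row 0 first, T[0,1] = -(-3)/(14) = +0.2143; later rows by forward substitution.
  T[0,:] = [+0.0000 +0.2143 -0.1429 -0.4286 +0.1429]
  T[1,:] = [+0.0000 +0.0677 -0.1504 +0.1278 -0.2180]
  T[2,:] = [+0.0000 -0.0784 +0.0689 +0.4309 -0.1686]
  T[3,:] = [+0.0000 -0.0456 +0.0098 +0.1955 -0.4416]
  T[4,:] = [+0.0000 +0.0360 +0.0108 -0.2538 +0.2250]
moduli |λ_i(T)| = 0.5306, 0.1444, 0.1416, 0.0292, 0.0000.
ρ = 0.5306; 0.5306 < 1: convergent.

yes, ρ = 0.5306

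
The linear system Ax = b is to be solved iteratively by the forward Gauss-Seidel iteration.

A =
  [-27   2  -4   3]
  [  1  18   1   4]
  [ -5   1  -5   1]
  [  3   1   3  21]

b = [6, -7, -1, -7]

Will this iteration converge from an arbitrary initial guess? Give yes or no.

yes

Write A = D+L+U with D = diag(-27, 18, -5, 21).
GS T = -(D+L)⁻¹U: row 0 first, T[0,1] = -(2)/(-27) = +0.0741; later rows by forward substitution.
  T[0,:] = [+0.0000  +0.0741  -0.1481  +0.1111]
  T[1,:] = [+0.0000  -0.0041  -0.0473  -0.2284]
  T[2,:] = [+0.0000  -0.0749  +0.1387  +0.0432]
  T[3,:] = [+0.0000  +0.0003  +0.0036  -0.0112]
|roots of det(T-λI)|: 0.1628, 0.0269, 0.0269, 0.0000.
spectral radius ρ = 0.1628; 0.1628 < 1 ⇒ converges.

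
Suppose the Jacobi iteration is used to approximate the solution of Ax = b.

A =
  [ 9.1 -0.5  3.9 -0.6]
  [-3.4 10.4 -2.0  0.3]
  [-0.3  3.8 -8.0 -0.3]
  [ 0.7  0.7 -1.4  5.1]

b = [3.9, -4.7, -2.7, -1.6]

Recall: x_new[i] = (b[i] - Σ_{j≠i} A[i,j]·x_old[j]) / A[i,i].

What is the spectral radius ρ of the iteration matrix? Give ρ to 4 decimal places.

Diagonal D = diag(9.1, 10.4, -8, 5.1); L, U strict lower/upper.
T_J = -D⁻¹(L+U): T[3,0] = -(0.7)/(5.1) = -0.1373; T[3,3] = 0.
  T[0,:] = [+0.0000  +0.0549  -0.4286  +0.0659]
  T[1,:] = [+0.3269  +0.0000  +0.1923  -0.0288]
  T[2,:] = [-0.0375  +0.4750  +0.0000  -0.0375]
  T[3,:] = [-0.1373  -0.1373  +0.2745  +0.0000]
|roots of det(T-λI)|: 0.5150, 0.3733, 0.3733, 0.0330.
ρ = 0.5150; 0.5150 < 1: convergent.

0.5150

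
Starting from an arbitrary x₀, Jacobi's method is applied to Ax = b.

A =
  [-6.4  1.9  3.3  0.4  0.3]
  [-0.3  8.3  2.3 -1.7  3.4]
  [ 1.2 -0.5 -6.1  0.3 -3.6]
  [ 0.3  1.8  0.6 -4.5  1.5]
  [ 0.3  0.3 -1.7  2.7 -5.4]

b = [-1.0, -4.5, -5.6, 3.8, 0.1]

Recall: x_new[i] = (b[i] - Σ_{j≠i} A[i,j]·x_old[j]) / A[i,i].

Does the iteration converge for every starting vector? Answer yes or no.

Split A = D + L + U, D = diag(-6.4, 8.3, -6.1, -4.5, -5.4).
T_J = -D⁻¹(L+U): T[1,0] = -(-0.3)/(8.3) = +0.0361; T[1,1] = 0.
  T[0,:] = [+0.0000  +0.2969  +0.5156  +0.0625  +0.0469]
  T[1,:] = [+0.0361  +0.0000  -0.2771  +0.2048  -0.4096]
  T[2,:] = [+0.1967  -0.0820  +0.0000  +0.0492  -0.5902]
  T[3,:] = [+0.0667  +0.4000  +0.1333  +0.0000  +0.3333]
  T[4,:] = [+0.0556  +0.0556  -0.3148  +0.5000  +0.0000]
|eigenvalues of T|: 0.8502, 0.5029, 0.3174, 0.3174, 0.2040.
spectral radius ρ = 0.8502; 0.8502 < 1: convergent.

yes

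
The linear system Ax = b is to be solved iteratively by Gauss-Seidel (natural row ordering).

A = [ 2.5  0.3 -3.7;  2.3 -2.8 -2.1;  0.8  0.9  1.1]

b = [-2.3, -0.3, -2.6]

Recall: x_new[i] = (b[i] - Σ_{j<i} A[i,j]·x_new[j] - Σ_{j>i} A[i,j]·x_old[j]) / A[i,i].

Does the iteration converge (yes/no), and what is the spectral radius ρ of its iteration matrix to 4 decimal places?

no, ρ = 1.5127

Diagonal D = diag(2.5, -2.8, 1.1); L, U strict lower/upper.
Gauss-Seidel: T = -(D+L)⁻¹U, row 0 first, T[0,2] = -(-3.7)/(2.5) = +1.4800; later rows by forward substitution.
  T[0,:] = [+0.0000, -0.1200, +1.4800]
  T[1,:] = [+0.0000, -0.0986, +0.4657]
  T[2,:] = [+0.0000, +0.1679, -1.4574]
moduli |λ_i(T)| = 1.5127, 0.0433, 0.0000.
ρ(T) = max|λ| = 1.5127; 1.5127 > 1, so it fails to converge.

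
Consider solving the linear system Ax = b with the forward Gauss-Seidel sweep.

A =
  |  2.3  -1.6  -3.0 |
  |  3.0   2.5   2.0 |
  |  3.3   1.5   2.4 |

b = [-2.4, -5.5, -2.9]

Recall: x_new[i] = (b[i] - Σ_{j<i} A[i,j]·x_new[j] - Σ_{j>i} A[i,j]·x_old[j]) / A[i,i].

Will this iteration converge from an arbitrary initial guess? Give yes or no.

Split A = D + L + U, D = diag(2.3, 2.5, 2.4).
Gauss-Seidel: T = -(D+L)⁻¹U, row 0 first, T[0,1] = -(-1.6)/(2.3) = +0.6957; later rows by forward substitution.
  T[0,:] = [+0.0000, +0.6957, +1.3043]
  T[1,:] = [+0.0000, -0.8348, -2.3652]
  T[2,:] = [+0.0000, -0.4348, -0.3152]
|eigenvalues of T|: 1.6218, 0.4718, 0.0000.
spectral radius ρ = 1.6218; 1.6218 > 1 ⇒ diverges.

no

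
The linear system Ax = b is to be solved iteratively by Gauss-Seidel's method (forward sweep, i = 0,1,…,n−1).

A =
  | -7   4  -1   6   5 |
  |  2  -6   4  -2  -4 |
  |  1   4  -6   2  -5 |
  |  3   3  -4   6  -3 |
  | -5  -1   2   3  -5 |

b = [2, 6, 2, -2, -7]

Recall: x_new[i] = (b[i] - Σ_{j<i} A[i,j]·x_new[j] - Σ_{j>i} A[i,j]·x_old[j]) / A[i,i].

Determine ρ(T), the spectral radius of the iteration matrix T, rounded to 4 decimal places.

1.3653

Split A = D + L + U, D = diag(-7, -6, -6, 6, -5).
GS T = -(D+L)⁻¹U: row 0 first, T[0,4] = -(5)/(-7) = +0.7143; later rows by forward substitution.
  T[0,:] = [+0.0000  +0.5714  -0.1429  +0.8571  +0.7143]
  T[1,:] = [+0.0000  +0.1905  +0.6190  -0.0476  -0.4286]
  T[2,:] = [+0.0000  +0.2222  +0.3889  +0.4444  -1.0000]
  T[3,:] = [+0.0000  -0.2328  +0.0212  -0.1085  -0.3095]
  T[4,:] = [+0.0000  -0.6603  +0.1873  -0.7349  -1.2143]
|roots of det(T-λI)|: 1.3653, 0.7912, 0.3415, 0.1721, 0.0000.
spectral radius ρ = 1.3653; 1.3653 > 1, so it fails to converge.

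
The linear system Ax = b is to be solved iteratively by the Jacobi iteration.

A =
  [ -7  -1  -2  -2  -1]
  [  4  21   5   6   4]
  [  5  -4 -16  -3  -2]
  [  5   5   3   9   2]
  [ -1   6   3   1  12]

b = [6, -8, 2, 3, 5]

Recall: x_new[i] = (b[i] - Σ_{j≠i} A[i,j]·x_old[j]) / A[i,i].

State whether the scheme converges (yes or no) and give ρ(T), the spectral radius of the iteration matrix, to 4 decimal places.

Split A = D + L + U, D = diag(-7, 21, -16, 9, 12).
T_J = -D⁻¹(L+U): T[1,0] = -(4)/(21) = -0.1905; T[1,1] = 0.
  T[0,:] = [+0.0000, -0.1429, -0.2857, -0.2857, -0.1429]
  T[1,:] = [-0.1905, +0.0000, -0.2381, -0.2857, -0.1905]
  T[2,:] = [+0.3125, -0.2500, +0.0000, -0.1875, -0.1250]
  T[3,:] = [-0.5556, -0.5556, -0.3333, +0.0000, -0.2222]
  T[4,:] = [+0.0833, -0.5000, -0.2500, -0.0833, +0.0000]
|λ(T)| sorted: 0.8697, 0.4700, 0.1920, 0.1920, 0.0627.
ρ = 0.8697; 0.8697 < 1 ⇒ converges.

yes, ρ = 0.8697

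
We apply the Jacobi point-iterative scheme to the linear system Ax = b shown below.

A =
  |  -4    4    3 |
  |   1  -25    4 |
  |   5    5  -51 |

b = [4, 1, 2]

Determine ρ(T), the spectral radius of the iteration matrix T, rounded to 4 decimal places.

0.4170

Diagonal D = diag(-4, -25, -51); L, U strict lower/upper.
Jacobi T = -D⁻¹(L+U): T[0,1] = -(4)/(-4) = +1.0000; T[0,0] = 0.
  T[0,:] = [+0.0000  +1.0000  +0.7500]
  T[1,:] = [+0.0400  +0.0000  +0.1600]
  T[2,:] = [+0.0980  +0.0980  +0.0000]
moduli |λ_i(T)| = 0.4170, 0.2114, 0.2114.
ρ(T) = max|λ| = 0.4170; 0.4170 < 1: convergent.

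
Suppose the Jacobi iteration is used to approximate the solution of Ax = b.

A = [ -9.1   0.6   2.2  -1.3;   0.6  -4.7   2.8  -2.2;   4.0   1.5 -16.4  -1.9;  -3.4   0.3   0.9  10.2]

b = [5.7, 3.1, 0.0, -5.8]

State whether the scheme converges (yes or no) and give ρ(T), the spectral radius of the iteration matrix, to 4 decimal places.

Write A = D+L+U with D = diag(-9.1, -4.7, -16.4, 10.2).
T_J = -D⁻¹(L+U): T[0,3] = -(-1.3)/(-9.1) = -0.1429; T[0,0] = 0.
  T[0,:] = [+0.0000 +0.0659 +0.2418 -0.1429]
  T[1,:] = [+0.1277 +0.0000 +0.5957 -0.4681]
  T[2,:] = [+0.2439 +0.0915 +0.0000 -0.1159]
  T[3,:] = [+0.3333 -0.0294 -0.0882 +0.0000]
moduli |λ_i(T)| = 0.2921, 0.2459, 0.1806, 0.1344.
ρ = 0.2921; 0.2921 < 1 ⇒ converges.

yes, ρ = 0.2921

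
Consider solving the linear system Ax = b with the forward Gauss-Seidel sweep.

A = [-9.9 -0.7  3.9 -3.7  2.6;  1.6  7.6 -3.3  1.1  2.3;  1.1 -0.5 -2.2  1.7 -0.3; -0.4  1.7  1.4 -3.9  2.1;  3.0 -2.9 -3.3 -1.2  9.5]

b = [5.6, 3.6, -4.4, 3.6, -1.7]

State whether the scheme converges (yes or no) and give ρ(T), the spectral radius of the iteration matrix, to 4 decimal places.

Let D = diag(-9.9, 7.6, -2.2, -3.9, 9.5); L, U the strict triangles.
GS T = -(D+L)⁻¹U: row 0 first, T[0,3] = -(-3.7)/(-9.9) = -0.3737; later rows by forward substitution.
  T[0,:] = [+0.0000, -0.0707, +0.3939, -0.3737, +0.2626]
  T[1,:] = [+0.0000, +0.0149, +0.3513, -0.0661, -0.3579]
  T[2,:] = [+0.0000, -0.0387, +0.1171, +0.6009, +0.0763]
  T[3,:] = [+0.0000, -0.0002, +0.1548, +0.2252, +0.3829]
  T[4,:] = [+0.0000, +0.0134, +0.0431, +0.3350, -0.1173]
eigenvalue magnitudes: 0.6218, 0.3727, 0.1319, 0.1319, 0.0000.
ρ = 0.6218; 0.6218 < 1, so it converges for any x₀.

yes, ρ = 0.6218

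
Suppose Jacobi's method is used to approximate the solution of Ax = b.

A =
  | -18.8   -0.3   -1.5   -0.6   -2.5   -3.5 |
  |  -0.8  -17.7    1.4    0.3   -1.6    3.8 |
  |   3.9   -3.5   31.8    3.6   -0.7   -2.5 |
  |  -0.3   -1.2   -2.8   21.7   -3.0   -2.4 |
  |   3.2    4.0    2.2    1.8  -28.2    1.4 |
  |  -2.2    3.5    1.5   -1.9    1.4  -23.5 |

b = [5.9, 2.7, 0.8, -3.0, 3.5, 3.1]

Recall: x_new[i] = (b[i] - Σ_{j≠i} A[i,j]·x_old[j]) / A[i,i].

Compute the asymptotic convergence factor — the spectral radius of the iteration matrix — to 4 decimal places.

Write A = D+L+U with D = diag(-18.8, -17.7, 31.8, 21.7, -28.2, -23.5).
Jacobi T = -D⁻¹(L+U): T[1,3] = -(0.3)/(-17.7) = +0.0169; T[1,1] = 0.
  T[0,:] = [+0.0000, -0.0160, -0.0798, -0.0319, -0.1330, -0.1862]
  T[1,:] = [-0.0452, +0.0000, +0.0791, +0.0169, -0.0904, +0.2147]
  T[2,:] = [-0.1226, +0.1101, +0.0000, -0.1132, +0.0220, +0.0786]
  T[3,:] = [+0.0138, +0.0553, +0.1290, +0.0000, +0.1382, +0.1106]
  T[4,:] = [+0.1135, +0.1418, +0.0780, +0.0638, +0.0000, +0.0496]
  T[5,:] = [-0.0936, +0.1489, +0.0638, -0.0809, +0.0596, +0.0000]
moduli |λ_i(T)| = 0.2851, 0.1752, 0.1443, 0.1443, 0.0722, 0.0722.
ρ = 0.2851; 0.2851 < 1: convergent.

0.2851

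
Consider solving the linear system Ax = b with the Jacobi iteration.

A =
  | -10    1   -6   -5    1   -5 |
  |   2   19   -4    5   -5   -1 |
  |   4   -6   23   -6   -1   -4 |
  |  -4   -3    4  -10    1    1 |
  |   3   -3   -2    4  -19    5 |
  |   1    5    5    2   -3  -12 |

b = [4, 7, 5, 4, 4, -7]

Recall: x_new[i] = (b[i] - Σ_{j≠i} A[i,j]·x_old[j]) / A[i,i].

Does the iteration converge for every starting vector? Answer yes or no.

yes

Split A = D + L + U, D = diag(-10, 19, 23, -10, -19, -12).
T_J = -D⁻¹(L+U): T[4,5] = -(5)/(-19) = +0.2632; T[4,4] = 0.
  T[0,:] = [+0.0000, +0.1000, -0.6000, -0.5000, +0.1000, -0.5000]
  T[1,:] = [-0.1053, +0.0000, +0.2105, -0.2632, +0.2632, +0.0526]
  T[2,:] = [-0.1739, +0.2609, +0.0000, +0.2609, +0.0435, +0.1739]
  T[3,:] = [-0.4000, -0.3000, +0.4000, +0.0000, +0.1000, +0.1000]
  T[4,:] = [+0.1579, -0.1579, -0.1053, +0.2105, +0.0000, +0.2632]
  T[5,:] = [+0.0833, +0.4167, +0.4167, +0.1667, -0.2500, +0.0000]
|λ(T)| sorted: 0.8417, 0.5110, 0.4176, 0.4176, 0.2966, 0.0424.
ρ = 0.8417; 0.8417 < 1 ⇒ converges.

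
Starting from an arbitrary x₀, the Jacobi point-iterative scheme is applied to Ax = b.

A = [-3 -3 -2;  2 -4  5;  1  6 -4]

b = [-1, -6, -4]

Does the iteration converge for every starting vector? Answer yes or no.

Split A = D + L + U, D = diag(-3, -4, -4).
Jacobi: T = -D⁻¹(L+U), T[0,2] = -(-2)/(-3) = -0.6667; T[0,0] = 0.
  T[0,:] = [+0.0000  -1.0000  -0.6667]
  T[1,:] = [+0.5000  +0.0000  +1.2500]
  T[2,:] = [+0.2500  +1.5000  +0.0000]
moduli |λ_i(T)| = 1.3461, 0.7769, 0.7769.
ρ = 1.3461; 1.3461 > 1 ⇒ diverges.

no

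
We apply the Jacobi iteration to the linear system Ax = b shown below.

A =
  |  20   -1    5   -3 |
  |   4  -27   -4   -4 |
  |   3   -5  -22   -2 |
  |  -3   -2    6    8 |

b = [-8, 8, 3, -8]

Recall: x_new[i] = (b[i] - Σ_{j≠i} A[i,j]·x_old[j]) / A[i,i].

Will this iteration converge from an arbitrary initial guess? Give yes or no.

Diagonal D = diag(20, -27, -22, 8); L, U strict lower/upper.
Jacobi: T = -D⁻¹(L+U), T[3,0] = -(-3)/(8) = +0.3750; T[3,3] = 0.
  T[0,:] = [+0.0000 +0.0500 -0.2500 +0.1500]
  T[1,:] = [+0.1481 +0.0000 -0.1481 -0.1481]
  T[2,:] = [+0.1364 -0.2273 +0.0000 -0.0909]
  T[3,:] = [+0.3750 +0.2500 -0.7500 +0.0000]
eigenvalue magnitudes: 0.3616, 0.2645, 0.2645, 0.0765.
ρ(T) = max|λ| = 0.3616; 0.3616 < 1 ⇒ converges.

yes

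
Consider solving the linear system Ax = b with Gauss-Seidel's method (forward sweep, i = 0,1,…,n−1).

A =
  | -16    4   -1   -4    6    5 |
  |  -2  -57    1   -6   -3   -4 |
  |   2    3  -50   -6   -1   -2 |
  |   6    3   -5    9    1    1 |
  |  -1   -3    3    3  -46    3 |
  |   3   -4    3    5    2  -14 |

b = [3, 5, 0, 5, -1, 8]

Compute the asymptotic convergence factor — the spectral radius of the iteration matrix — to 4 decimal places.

Let D = diag(-16, -57, -50, 9, -46, -14); L, U the strict triangles.
Gauss-Seidel: T = -(D+L)⁻¹U, row 0 first, T[0,4] = -(6)/(-16) = +0.3750; later rows by forward substitution.
  T[0,:] = [+0.0000 +0.2500 -0.0625 -0.2500 +0.3750 +0.3125]
  T[1,:] = [+0.0000 -0.0088 +0.0197 -0.0965 -0.0658 -0.0811]
  T[2,:] = [+0.0000 +0.0095 -0.0013 -0.1358 -0.0089 -0.0324]
  T[3,:] = [+0.0000 -0.1585 +0.0344 +0.1234 -0.3442 -0.3104]
  T[4,:] = [+0.0000 -0.0146 +0.0022 +0.0109 -0.0269 +0.0414]
  T[5,:] = [+0.0000 -0.0006 -0.0067 -0.0095 -0.0295 -0.0217]
|roots of det(T-λI)|: 0.1758, 0.0672, 0.0672, 0.0321, 0.0321, 0.0000.
ρ = 0.1758; 0.1758 < 1: convergent.

0.1758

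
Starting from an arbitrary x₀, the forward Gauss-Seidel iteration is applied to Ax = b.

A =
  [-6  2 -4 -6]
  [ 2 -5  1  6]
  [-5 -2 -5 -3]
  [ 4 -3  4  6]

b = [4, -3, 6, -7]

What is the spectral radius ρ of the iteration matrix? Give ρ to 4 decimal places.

1.1283

Diagonal D = diag(-6, -5, -5, 6); L, U strict lower/upper.
T_GS = -(D+L)⁻¹U: row 0 first, T[0,3] = -(-6)/(-6) = -1.0000; later rows by forward substitution.
  T[0,:] = [+0.0000, +0.3333, -0.6667, -1.0000]
  T[1,:] = [+0.0000, +0.1333, -0.0667, +0.8000]
  T[2,:] = [+0.0000, -0.3867, +0.6933, +0.0800]
  T[3,:] = [+0.0000, +0.1022, -0.0511, +1.0133]
moduli |λ_i(T)| = 1.1283, 0.6768, 0.0349, 0.0000.
spectral radius ρ = 1.1283; 1.1283 > 1: divergent.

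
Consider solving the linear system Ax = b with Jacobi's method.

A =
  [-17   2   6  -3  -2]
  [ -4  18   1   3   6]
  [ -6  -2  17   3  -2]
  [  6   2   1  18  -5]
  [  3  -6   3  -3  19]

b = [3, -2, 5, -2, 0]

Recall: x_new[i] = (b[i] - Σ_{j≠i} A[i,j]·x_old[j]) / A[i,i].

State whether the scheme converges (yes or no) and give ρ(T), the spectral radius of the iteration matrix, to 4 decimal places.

Let D = diag(-17, 18, 17, 18, 19); L, U the strict triangles.
T_J = -D⁻¹(L+U): T[3,1] = -(2)/(18) = -0.1111; T[3,3] = 0.
  T[0,:] = [+0.0000 +0.1176 +0.3529 -0.1765 -0.1176]
  T[1,:] = [+0.2222 +0.0000 -0.0556 -0.1667 -0.3333]
  T[2,:] = [+0.3529 +0.1176 +0.0000 -0.1765 +0.1176]
  T[3,:] = [-0.3333 -0.1111 -0.0556 +0.0000 +0.2778]
  T[4,:] = [-0.1579 +0.3158 -0.1579 +0.1579 +0.0000]
|roots of det(T-λI)|: 0.6121, 0.3744, 0.3372, 0.3372, 0.2288.
ρ(T) = max|λ| = 0.6121; 0.6121 < 1, so it converges for any x₀.

yes, ρ = 0.6121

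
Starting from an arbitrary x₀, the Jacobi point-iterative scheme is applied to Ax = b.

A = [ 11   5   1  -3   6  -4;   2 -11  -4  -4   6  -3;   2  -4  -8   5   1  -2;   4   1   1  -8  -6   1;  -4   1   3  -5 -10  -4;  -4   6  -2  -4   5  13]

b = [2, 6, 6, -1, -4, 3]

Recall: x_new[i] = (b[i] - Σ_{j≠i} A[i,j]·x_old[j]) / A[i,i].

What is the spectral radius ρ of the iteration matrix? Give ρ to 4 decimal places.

Diagonal D = diag(11, -11, -8, -8, -10, 13); L, U strict lower/upper.
Jacobi: T = -D⁻¹(L+U), T[5,0] = -(-4)/(13) = +0.3077; T[5,5] = 0.
  T[0,:] = [+0.0000  -0.4545  -0.0909  +0.2727  -0.5455  +0.3636]
  T[1,:] = [+0.1818  +0.0000  -0.3636  -0.3636  +0.5455  -0.2727]
  T[2,:] = [+0.2500  -0.5000  +0.0000  +0.6250  +0.1250  -0.2500]
  T[3,:] = [+0.5000  +0.1250  +0.1250  +0.0000  -0.7500  +0.1250]
  T[4,:] = [-0.4000  +0.1000  +0.3000  -0.5000  +0.0000  -0.4000]
  T[5,:] = [+0.3077  -0.4615  +0.1538  +0.3077  -0.3846  +0.0000]
|roots of det(T-λI)|: 1.3698, 0.9208, 0.4397, 0.4397, 0.3288, 0.3288.
spectral radius ρ = 1.3698; 1.3698 > 1 ⇒ diverges.

1.3698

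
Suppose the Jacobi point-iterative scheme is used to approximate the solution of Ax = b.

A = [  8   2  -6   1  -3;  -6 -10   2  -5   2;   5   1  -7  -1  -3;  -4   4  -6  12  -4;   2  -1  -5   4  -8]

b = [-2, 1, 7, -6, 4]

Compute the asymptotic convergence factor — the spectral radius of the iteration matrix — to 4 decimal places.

Let D = diag(8, -10, -7, 12, -8); L, U the strict triangles.
Jacobi: T = -D⁻¹(L+U), T[2,4] = -(-3)/(-7) = -0.4286; T[2,2] = 0.
  T[0,:] = [+0.0000  -0.2500  +0.7500  -0.1250  +0.3750]
  T[1,:] = [-0.6000  +0.0000  +0.2000  -0.5000  +0.2000]
  T[2,:] = [+0.7143  +0.1429  +0.0000  -0.1429  -0.4286]
  T[3,:] = [+0.3333  -0.3333  +0.5000  +0.0000  +0.3333]
  T[4,:] = [+0.2500  -0.1250  -0.6250  +0.5000  +0.0000]
moduli |λ_i(T)| = 1.2512, 0.7442, 0.7442, 0.1737, 0.0083.
ρ(T) = max|λ| = 1.2512; 1.2512 > 1, so it fails to converge.

1.2512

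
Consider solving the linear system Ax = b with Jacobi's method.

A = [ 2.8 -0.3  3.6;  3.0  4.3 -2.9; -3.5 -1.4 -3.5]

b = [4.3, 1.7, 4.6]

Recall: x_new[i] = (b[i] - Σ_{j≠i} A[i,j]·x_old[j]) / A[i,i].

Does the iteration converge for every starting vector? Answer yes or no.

no

Diagonal D = diag(2.8, 4.3, -3.5); L, U strict lower/upper.
Jacobi: T = -D⁻¹(L+U), T[2,1] = -(-1.4)/(-3.5) = -0.4000; T[2,2] = 0.
  T[0,:] = [+0.0000 +0.1071 -1.2857]
  T[1,:] = [-0.6977 +0.0000 +0.6744]
  T[2,:] = [-1.0000 -0.4000 +0.0000]
|eigenvalues of T|: 1.1475, 0.6129, 0.6129.
spectral radius ρ = 1.1475; 1.1475 > 1: divergent.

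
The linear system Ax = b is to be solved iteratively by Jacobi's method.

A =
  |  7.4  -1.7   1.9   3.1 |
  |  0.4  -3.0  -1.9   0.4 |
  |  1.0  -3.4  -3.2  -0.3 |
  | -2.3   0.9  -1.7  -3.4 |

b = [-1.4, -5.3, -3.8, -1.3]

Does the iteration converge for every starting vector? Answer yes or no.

yes

Let D = diag(7.4, -3, -3.2, -3.4); L, U the strict triangles.
Jacobi: T = -D⁻¹(L+U), T[1,2] = -(-1.9)/(-3) = -0.6333; T[1,1] = 0.
  T[0,:] = [+0.0000, +0.2297, -0.2568, -0.4189]
  T[1,:] = [+0.1333, +0.0000, -0.6333, +0.1333]
  T[2,:] = [+0.3125, -1.0625, +0.0000, -0.0938]
  T[3,:] = [-0.6765, +0.2647, -0.5000, +0.0000]
|λ(T)| sorted: 0.8922, 0.7199, 0.7199, 0.5078.
ρ(T) = max|λ| = 0.8922; 0.8922 < 1: convergent.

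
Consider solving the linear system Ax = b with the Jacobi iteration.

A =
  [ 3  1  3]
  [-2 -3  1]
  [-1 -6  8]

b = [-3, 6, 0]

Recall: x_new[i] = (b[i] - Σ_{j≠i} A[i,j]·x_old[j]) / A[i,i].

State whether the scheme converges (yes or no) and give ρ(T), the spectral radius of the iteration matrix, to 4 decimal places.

Diagonal D = diag(3, -3, 8); L, U strict lower/upper.
T_J = -D⁻¹(L+U): T[1,2] = -(1)/(-3) = +0.3333; T[1,1] = 0.
  T[0,:] = [+0.0000  -0.3333  -1.0000]
  T[1,:] = [-0.6667  +0.0000  +0.3333]
  T[2,:] = [+0.1250  +0.7500  +0.0000]
|roots of det(T-λI)|: 0.9321, 0.7222, 0.7222.
spectral radius ρ = 0.9321; 0.9321 < 1 ⇒ converges.

yes, ρ = 0.9321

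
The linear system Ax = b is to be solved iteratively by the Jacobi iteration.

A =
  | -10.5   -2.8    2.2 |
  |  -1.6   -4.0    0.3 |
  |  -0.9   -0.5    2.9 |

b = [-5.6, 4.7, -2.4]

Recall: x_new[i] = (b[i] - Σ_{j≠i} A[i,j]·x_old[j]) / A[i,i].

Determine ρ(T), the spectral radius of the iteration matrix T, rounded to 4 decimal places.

Split A = D + L + U, D = diag(-10.5, -4, 2.9).
T_J = -D⁻¹(L+U): T[2,1] = -(-0.5)/(2.9) = +0.1724; T[2,2] = 0.
  T[0,:] = [+0.0000, -0.2667, +0.2095]
  T[1,:] = [-0.4000, +0.0000, +0.0750]
  T[2,:] = [+0.3103, +0.1724, +0.0000]
|λ(T)| sorted: 0.4774, 0.3557, 0.1216.
ρ(T) = max|λ| = 0.4774; 0.4774 < 1: convergent.

0.4774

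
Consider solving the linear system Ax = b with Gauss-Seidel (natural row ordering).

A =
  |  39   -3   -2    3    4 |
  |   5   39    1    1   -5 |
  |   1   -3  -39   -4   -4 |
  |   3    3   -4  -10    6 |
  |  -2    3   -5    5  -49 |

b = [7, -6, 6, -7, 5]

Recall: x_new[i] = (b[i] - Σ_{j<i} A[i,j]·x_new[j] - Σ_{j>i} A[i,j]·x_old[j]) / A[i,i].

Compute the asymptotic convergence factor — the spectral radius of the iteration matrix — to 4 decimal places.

Let D = diag(39, 39, -39, -10, -49); L, U the strict triangles.
Gauss-Seidel: T = -(D+L)⁻¹U, row 0 first, T[0,1] = -(-3)/(39) = +0.0769; later rows by forward substitution.
  T[0,:] = [+0.0000, +0.0769, +0.0513, -0.0769, -0.1026]
  T[1,:] = [+0.0000, -0.0099, -0.0322, -0.0158, +0.1414]
  T[2,:] = [+0.0000, +0.0027, +0.0038, -0.1033, -0.1161]
  T[3,:] = [+0.0000, +0.0190, +0.0042, +0.0135, +0.6581]
  T[4,:] = [+0.0000, -0.0021, -0.0040, +0.0141, +0.0918]
|λ(T)| sorted: 0.1653, 0.0591, 0.0591, 0.0086, 0.0000.
ρ(T) = max|λ| = 0.1653; 0.1653 < 1, so it converges for any x₀.

0.1653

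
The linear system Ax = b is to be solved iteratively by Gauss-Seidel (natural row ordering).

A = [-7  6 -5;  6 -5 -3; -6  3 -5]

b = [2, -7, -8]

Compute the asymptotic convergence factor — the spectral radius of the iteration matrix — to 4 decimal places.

1.4400

Diagonal D = diag(-7, -5, -5); L, U strict lower/upper.
GS T = -(D+L)⁻¹U: row 0 first, T[0,1] = -(6)/(-7) = +0.8571; later rows by forward substitution.
  T[0,:] = [+0.0000  +0.8571  -0.7143]
  T[1,:] = [+0.0000  +1.0286  -1.4571]
  T[2,:] = [+0.0000  -0.4114  -0.0171]
|λ(T)| sorted: 1.4400, 0.4286, 0.0000.
ρ = 1.4400; 1.4400 > 1, so it fails to converge.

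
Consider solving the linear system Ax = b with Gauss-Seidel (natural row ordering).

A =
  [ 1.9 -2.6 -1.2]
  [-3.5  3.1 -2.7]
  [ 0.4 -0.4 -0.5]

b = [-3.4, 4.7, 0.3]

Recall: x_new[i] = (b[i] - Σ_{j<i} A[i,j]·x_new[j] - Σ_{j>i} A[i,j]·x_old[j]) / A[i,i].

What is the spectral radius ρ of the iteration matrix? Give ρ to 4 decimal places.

1.4435

Let D = diag(1.9, 3.1, -0.5); L, U the strict triangles.
GS T = -(D+L)⁻¹U: row 0 first, T[0,2] = -(-1.2)/(1.9) = +0.6316; later rows by forward substitution.
  T[0,:] = [+0.0000, +1.3684, +0.6316]
  T[1,:] = [+0.0000, +1.5450, +1.5840]
  T[2,:] = [+0.0000, -0.1413, -0.7620]
|eigenvalues of T|: 1.4435, 0.6605, 0.0000.
spectral radius ρ = 1.4435; 1.4435 > 1, so it fails to converge.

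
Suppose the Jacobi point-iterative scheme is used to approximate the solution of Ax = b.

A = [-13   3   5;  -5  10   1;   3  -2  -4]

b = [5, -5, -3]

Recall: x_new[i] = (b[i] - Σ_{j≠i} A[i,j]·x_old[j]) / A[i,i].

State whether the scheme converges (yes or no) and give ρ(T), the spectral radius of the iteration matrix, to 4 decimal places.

Split A = D + L + U, D = diag(-13, 10, -4).
Jacobi T = -D⁻¹(L+U): T[0,1] = -(3)/(-13) = +0.2308; T[0,0] = 0.
  T[0,:] = [+0.0000 +0.2308 +0.3846]
  T[1,:] = [+0.5000 +0.0000 -0.1000]
  T[2,:] = [+0.7500 -0.5000 +0.0000]
|roots of det(T-λI)|: 0.7748, 0.4476, 0.3271.
spectral radius ρ = 0.7748; 0.7748 < 1 ⇒ converges.

yes, ρ = 0.7748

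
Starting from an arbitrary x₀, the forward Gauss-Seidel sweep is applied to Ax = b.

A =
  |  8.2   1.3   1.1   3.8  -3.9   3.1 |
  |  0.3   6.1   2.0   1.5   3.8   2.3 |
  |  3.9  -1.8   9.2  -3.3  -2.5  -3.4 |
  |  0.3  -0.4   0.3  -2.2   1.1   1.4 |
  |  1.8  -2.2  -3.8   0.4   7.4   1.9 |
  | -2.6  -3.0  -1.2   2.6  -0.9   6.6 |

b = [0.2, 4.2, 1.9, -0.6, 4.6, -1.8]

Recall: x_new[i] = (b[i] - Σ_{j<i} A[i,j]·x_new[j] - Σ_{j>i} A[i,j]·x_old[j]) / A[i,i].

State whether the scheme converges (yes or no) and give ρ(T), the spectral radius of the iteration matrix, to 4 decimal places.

yes, ρ = 0.8507

Split A = D + L + U, D = diag(8.2, 6.1, 9.2, -2.2, 7.4, 6.6).
Gauss-Seidel: T = -(D+L)⁻¹U, row 0 first, T[0,4] = -(-3.9)/(8.2) = +0.4756; later rows by forward substitution.
  T[0,:] = [+0.0000 -0.1585 -0.1341 -0.4634 +0.4756 -0.3780]
  T[1,:] = [+0.0000 +0.0078 -0.3213 -0.2231 -0.6463 -0.3585]
  T[2,:] = [+0.0000 +0.0687 -0.0060 +0.5115 -0.0563 +0.4597]
  T[3,:] = [+0.0000 -0.0137 +0.0393 +0.0471 +0.6747 +0.7127]
  T[4,:] = [+0.0000 +0.0769 -0.0681 +0.3065 -0.3732 -0.0738]
  T[5,:] = [+0.0000 -0.0305 -0.2247 -0.1677 -0.4334 -0.5191]
|λ(T)| sorted: 0.8507, 0.4122, 0.4122, 0.0808, 0.0808, 0.0000.
ρ = 0.8507; 0.8507 < 1: convergent.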